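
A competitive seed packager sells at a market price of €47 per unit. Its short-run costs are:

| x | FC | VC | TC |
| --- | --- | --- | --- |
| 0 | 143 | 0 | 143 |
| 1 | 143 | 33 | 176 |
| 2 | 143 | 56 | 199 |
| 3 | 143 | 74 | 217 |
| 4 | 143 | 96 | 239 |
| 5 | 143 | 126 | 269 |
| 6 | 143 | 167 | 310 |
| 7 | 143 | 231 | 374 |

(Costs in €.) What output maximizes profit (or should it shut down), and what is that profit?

Profit at each row (π = 47x − TC): x=0: -143; x=1: -129; x=2: -105; x=3: -76; x=4: -51; x=5: -34; x=6: -28; x=7: -45.
Profit is maximized at x = 6. AVC there is 167/6 = €27.83 ≤ P, so producing beats shutting down (which would give -€143).

x = 6; profit = -€28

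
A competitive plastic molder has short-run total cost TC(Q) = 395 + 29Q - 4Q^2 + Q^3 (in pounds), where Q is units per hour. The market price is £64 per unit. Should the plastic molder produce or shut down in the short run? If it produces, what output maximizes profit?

Strip out fixed cost: VC = 29Q - 4Q^2 + Q^3. Then AVC = 29 - 4Q + Q^2 and MC = 29 - 8Q + 3Q^2.
AVC hits its minimum where MC = AVC, at Q = 2, giving min AVC = 29 - 4·2 + 2^2 = £25.
Because £64 ≥ £25, revenue can cover variable cost; the firm operates.
P = MC gives -35 - 8Q + 3Q^2 = 0, with roots -7/3 and 5. Take the larger (rising MC): Q* = 5.
Check: AVC at Q = 5 is £34 ≤ P, so revenue covers variable cost.
Profit = P·Q − TC = 64·5 − 565 = -£245, a loss, but smaller than the £395 fixed cost the firm would lose by shutting down.

Produce at Q = 5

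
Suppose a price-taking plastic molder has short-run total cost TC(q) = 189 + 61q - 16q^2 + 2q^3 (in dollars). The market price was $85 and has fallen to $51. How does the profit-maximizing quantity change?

Output falls from 6 to 5

MC = 61 - 32q + 6q^2; the shutdown threshold is min AVC = $29 (at q = 4).
With P = $85 above the shutdown price, P = MC gives q = 6.
At P = $51 ≥ min AVC, set P = MC: q = 5. The firm stays open but cuts output.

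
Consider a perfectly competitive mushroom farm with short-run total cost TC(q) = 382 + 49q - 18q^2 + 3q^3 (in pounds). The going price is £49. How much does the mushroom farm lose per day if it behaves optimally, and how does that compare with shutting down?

Profit = -£286 at q = 4

AVC = 49 - 18q + 3q^2; min AVC = £22 at q = 3. Since P = £49 ≥ min AVC, the firm produces.
With MC = 49 - 36q + 9q^2, P = MC on the upward-sloping part at q* = 4.
TR = 49·4 = 196. TC = 382 + 100 = 482. Profit = 196 − 482 = -£286.
Shutting down would mean losing the fixed cost of £382, so operating at a loss of £286 is better by £96.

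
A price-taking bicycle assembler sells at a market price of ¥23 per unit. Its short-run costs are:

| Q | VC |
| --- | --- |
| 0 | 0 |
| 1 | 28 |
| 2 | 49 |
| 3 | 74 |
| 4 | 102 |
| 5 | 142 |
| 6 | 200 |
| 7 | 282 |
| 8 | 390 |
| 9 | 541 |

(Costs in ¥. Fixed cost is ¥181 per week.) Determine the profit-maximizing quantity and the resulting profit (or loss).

Compute π = P·Q − TC at each output: Q=0: -181; Q=1: -186; Q=2: -184; Q=3: -186; Q=4: -191; Q=5: -208; Q=6: -243; Q=7: -302; Q=8: -387; Q=9: -515.
Profit is highest at Q = 0. Equivalently, the lowest AVC in the table is 49/2 ≈ ¥24.50 at Q = 2, and P = ¥23 falls below it — price never covers variable cost, so the firm shuts down and loses only its fixed cost.

Q = 0 (shut down); profit = -¥181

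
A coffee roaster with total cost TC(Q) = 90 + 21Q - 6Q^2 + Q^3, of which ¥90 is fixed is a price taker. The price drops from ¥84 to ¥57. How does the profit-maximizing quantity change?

MC = 21 - 12Q + 3Q^2; the shutdown threshold is min AVC = ¥12 (at Q = 3).
At P = ¥84 ≥ min AVC, set P = MC on the rising branch: Q = 7.
At P = ¥57 ≥ min AVC, set P = MC: Q = 6. The firm stays open but cuts output.

Output falls from 7 to 6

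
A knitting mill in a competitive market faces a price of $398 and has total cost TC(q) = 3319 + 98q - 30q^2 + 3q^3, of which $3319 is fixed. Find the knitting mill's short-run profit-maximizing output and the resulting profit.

Profit = -$319 at q = 10

AVC = 98 - 30q + 3q^2; min AVC = $23 at q = 5. Since P = $398 ≥ min AVC, the firm produces.
MC = 98 - 60q + 9q^2. Setting P = MC and taking the root on the rising branch gives q* = 10.
TR = 398·10 = 3980. TC = 3319 + 980 = 4299. Profit = 3980 − 4299 = -$319.
That loss of $319 beats the $3319 the firm would lose by shutting down; producing recovers $3000 of fixed cost.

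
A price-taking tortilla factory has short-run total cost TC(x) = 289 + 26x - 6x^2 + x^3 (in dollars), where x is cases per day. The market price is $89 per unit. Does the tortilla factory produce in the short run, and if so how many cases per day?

Strip out fixed cost: VC = 26x - 6x^2 + x^3. Then AVC = 26 - 6x + x^2 and MC = 26 - 12x + 3x^2.
AVC is minimized where dAVC/dx = -6 + 2x = 0, at x = 3; min AVC = 26 - 6·3 + 3^2 = $17.
Because $89 ≥ $17, revenue can cover variable cost; the firm operates.
Set P = MC: 89 = 26 - 12x + 3x^2 → -63 - 12x + 3x^2 = 0. The roots are x = -3 and x = 7; the profit-maximizing output is on the rising part of MC, so x* = 7.
Check: AVC at x = 7 is $33 ≤ P, so revenue covers variable cost.
Profit = P·x − TC = 89·7 − 520 = $103.

Produce at x = 7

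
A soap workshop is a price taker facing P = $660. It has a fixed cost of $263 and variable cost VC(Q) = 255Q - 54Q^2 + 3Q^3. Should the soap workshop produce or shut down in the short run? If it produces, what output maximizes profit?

Produce at Q = 15

Strip out fixed cost: VC = 255Q - 54Q^2 + 3Q^3. Then AVC = 255 - 54Q + 3Q^2 and MC = 255 - 108Q + 9Q^2.
The AVC parabola has its vertex at Q = 54/6 = 9, where AVC = 255 - 54·9 + 3·9^2 = $12.
Because $660 ≥ $12, revenue can cover variable cost; the firm operates.
P = MC gives -405 - 108Q + 9Q^2 = 0, with roots -3 and 15. Take the larger (rising MC): Q* = 15.
Check: AVC at Q = 15 is $120 ≤ P, so revenue covers variable cost.
Profit = P·Q − TC = 660·15 − 2063 = $7837.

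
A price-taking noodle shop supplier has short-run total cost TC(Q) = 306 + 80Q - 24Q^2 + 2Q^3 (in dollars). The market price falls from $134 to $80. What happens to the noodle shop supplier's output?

MC = 80 - 48Q + 6Q^2; the shutdown threshold is min AVC = $8 (at Q = 6).
At P = $134 ≥ min AVC, set P = MC on the rising branch: Q = 9.
At P = $80 ≥ min AVC, set P = MC: Q = 8. The firm stays open but cuts output.

Output falls from 9 to 8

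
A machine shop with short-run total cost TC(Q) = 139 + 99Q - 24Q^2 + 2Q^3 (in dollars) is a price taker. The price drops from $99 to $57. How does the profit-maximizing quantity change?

MC = 99 - 48Q + 6Q^2; the shutdown threshold is min AVC = $27 (at Q = 6).
With P = $99 above the shutdown price, P = MC gives Q = 8.
At P = $57 ≥ min AVC, set P = MC: Q = 7. The firm stays open but cuts output.

Output falls from 8 to 7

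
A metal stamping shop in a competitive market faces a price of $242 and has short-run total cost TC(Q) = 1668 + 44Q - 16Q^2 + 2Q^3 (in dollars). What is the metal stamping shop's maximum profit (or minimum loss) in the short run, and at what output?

Profit = -$48 at Q = 9

AVC = 44 - 16Q + 2Q^2 has its minimum $12 at Q = 4; price $242 clears that bar, so the firm operates.
MC = 44 - 32Q + 6Q^2. Setting P = MC and taking the root on the rising branch gives Q* = 9.
TR = 242·9 = 2178. TC = 1668 + 558 = 2226. Profit = 2178 − 2226 = -$48.
That loss of $48 beats the $1668 the firm would lose by shutting down; producing recovers $1620 of fixed cost.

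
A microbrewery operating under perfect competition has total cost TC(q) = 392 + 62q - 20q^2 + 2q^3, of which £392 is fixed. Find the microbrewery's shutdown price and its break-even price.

Shutdown price = £12; break-even price = £76

Shutdown price = min AVC. AVC = 62 - 20q + 2q^2, with vertex at q = 5 and minimum £12.
ATC = 392/q + 62 - 20q + 2q^2. Setting dATC/dq = −392/q^2 − 20 + 4q = 0 gives q = 7 (since 4·7^3 − 20·7^2 = 392).
min ATC = 392/7 + 62 − 20·7 + 2·7^2 = £76. That is the break-even price.
Between these two prices the firm operates at a loss; above £76 it earns a profit.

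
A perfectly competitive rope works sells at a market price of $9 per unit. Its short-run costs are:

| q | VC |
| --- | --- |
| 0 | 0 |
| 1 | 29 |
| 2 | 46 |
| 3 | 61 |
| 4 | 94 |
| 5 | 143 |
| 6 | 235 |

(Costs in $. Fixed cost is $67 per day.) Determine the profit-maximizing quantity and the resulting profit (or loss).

Tabulate TR − TC: q=0: -67; q=1: -87; q=2: -95; q=3: -101; q=4: -125; q=5: -165; q=6: -248.
Profit is highest at q = 0. Equivalently, the lowest AVC in the table is 61/3 ≈ $20.33 at q = 3, and P = $9 falls below it — price never covers variable cost, so the firm shuts down and loses only its fixed cost.

q = 0 (shut down); profit = -$67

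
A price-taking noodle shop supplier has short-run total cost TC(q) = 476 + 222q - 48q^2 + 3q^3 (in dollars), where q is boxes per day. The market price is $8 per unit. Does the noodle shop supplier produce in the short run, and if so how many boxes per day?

Shut down

Variable cost is VC = 222q - 48q^2 + 3q^3, so AVC = VC/q = 222 - 48q + 3q^2 and MC = dTC/dq = 222 - 96q + 9q^2.
The AVC parabola has its vertex at q = 48/6 = 8, where AVC = 222 - 48·8 + 3·8^2 = $30.
With P < min AVC ($8 < $30), every unit sold adds to the loss.
Shutting down limits the loss to fixed cost, $476.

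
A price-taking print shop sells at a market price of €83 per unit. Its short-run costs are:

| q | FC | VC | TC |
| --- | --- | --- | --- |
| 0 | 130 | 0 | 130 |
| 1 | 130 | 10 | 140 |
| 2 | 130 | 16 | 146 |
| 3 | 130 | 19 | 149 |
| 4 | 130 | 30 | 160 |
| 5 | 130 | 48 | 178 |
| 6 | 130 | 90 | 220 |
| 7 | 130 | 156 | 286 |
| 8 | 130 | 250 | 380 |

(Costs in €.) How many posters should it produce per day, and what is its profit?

q = 7; profit = €295

Tabulate TR − TC: q=0: -130; q=1: -57; q=2: 20; q=3: 100; q=4: 172; q=5: 237; q=6: 278; q=7: 295; q=8: 284.
Profit is maximized at q = 7. AVC there is 156/7 = €22.29 ≤ P, so producing beats shutting down (which would give -€130).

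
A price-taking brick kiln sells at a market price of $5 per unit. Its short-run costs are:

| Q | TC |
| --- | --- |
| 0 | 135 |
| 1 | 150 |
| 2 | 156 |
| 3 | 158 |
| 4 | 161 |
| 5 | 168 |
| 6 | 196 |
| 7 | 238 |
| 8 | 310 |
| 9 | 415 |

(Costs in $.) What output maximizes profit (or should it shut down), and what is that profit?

Q = 0 (shut down); profit = -$135

Tabulate TR − TC: Q=0: -135; Q=1: -145; Q=2: -146; Q=3: -143; Q=4: -141; Q=5: -143; Q=6: -166; Q=7: -203; Q=8: -270; Q=9: -370.
Profit is highest at Q = 0. Equivalently, the lowest AVC in the table is 26/4 ≈ $6.50 at Q = 4, and P = $5 falls below it — price never covers variable cost, so the firm shuts down and loses only its fixed cost.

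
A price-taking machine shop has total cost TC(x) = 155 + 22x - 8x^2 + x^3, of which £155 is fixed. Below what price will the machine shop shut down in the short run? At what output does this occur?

The shutdown price is the minimum of AVC. VC = 22x - 8x^2 + x^3, so AVC = 22 - 8x + x^2.
dAVC/dx = -8 + 2x = 0 gives x = 4. min AVC = 22 - 8·4 + 4^2 = 6.
The firm shuts down for any P below £6.

£6 per unit, at x = 4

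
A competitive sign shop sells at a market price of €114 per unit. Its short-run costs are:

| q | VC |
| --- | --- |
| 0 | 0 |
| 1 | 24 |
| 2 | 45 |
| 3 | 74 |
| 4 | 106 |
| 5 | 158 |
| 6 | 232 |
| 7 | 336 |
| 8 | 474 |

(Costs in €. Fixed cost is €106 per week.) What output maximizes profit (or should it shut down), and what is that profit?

q = 7; profit = €356

Tabulate TR − TC: q=0: -106; q=1: -16; q=2: 77; q=3: 162; q=4: 244; q=5: 306; q=6: 346; q=7: 356; q=8: 332.
Profit is maximized at q = 7. AVC there is 336/7 = €48 ≤ P, so producing beats shutting down (which would give -€106).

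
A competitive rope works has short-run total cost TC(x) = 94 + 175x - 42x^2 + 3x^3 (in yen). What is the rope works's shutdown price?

¥28 per unit

The shutdown price is the minimum of AVC. VC = 175x - 42x^2 + 3x^3, so AVC = 175 - 42x + 3x^2.
dAVC/dx = -42 + 6x = 0 gives x = 7. min AVC = 175 - 42·7 + 3·7^2 = 28.
For P < ¥28 the firm produces nothing.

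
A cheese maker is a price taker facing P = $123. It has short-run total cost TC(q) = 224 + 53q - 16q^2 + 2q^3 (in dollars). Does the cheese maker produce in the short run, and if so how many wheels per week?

Variable cost is VC = 53q - 16q^2 + 2q^3, so AVC = VC/q = 53 - 16q + 2q^2 and MC = dTC/dq = 53 - 32q + 6q^2.
AVC hits its minimum where MC = AVC, at q = 4, giving min AVC = 53 - 16·4 + 2·4^2 = $21.
P = $123 exceeds min AVC = $21, so the firm stays open.
Set P = MC: 123 = 53 - 32q + 6q^2 → -70 - 32q + 6q^2 = 0. The roots are q = -5/3 and q = 7; the profit-maximizing output is on the rising part of MC, so q* = 7.
Check: AVC at q = 7 is $39 ≤ P, so revenue covers variable cost.
Profit = P·q − TC = 123·7 − 497 = $364.

Produce at q = 7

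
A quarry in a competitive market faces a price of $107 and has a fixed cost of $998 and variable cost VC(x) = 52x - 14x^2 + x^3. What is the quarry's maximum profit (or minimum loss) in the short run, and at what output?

AVC = 52 - 14x + x^2 has its minimum $3 at x = 7; price $107 clears that bar, so the firm operates.
MC = 52 - 28x + 3x^2. Setting P = MC and taking the root on the rising branch gives x* = 11.
TR = 107·11 = 1177. TC = 998 + 209 = 1207. Profit = 1177 − 1207 = -$30.
By producing, the firm covers all variable cost plus $968 of fixed cost; shutting down would lose the full $998.

Profit = -$30 at x = 11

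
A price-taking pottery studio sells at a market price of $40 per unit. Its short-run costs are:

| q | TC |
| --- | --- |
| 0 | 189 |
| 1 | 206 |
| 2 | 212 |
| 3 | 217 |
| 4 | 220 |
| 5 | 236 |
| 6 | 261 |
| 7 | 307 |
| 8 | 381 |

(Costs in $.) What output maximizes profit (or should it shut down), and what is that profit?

Tabulate TR − TC: q=0: -189; q=1: -166; q=2: -132; q=3: -97; q=4: -60; q=5: -36; q=6: -21; q=7: -27; q=8: -61.
Profit is maximized at q = 6. AVC there is 72/6 = $12 ≤ P, so producing beats shutting down (which would give -$189).

q = 6; profit = -$21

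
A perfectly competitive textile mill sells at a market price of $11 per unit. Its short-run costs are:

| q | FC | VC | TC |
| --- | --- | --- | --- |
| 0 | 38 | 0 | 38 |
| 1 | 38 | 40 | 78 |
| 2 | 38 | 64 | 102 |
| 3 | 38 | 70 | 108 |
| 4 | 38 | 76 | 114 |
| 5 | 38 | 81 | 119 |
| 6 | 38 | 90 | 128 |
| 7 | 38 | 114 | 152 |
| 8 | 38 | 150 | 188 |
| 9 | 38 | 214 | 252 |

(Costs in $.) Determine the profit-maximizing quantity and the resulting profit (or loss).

q = 0 (shut down); profit = -$38

Profit at each row (π = 11q − TC): q=0: -38; q=1: -67; q=2: -80; q=3: -75; q=4: -70; q=5: -64; q=6: -62; q=7: -75; q=8: -100; q=9: -153.
Profit is highest at q = 0. Equivalently, the lowest AVC in the table is 90/6 ≈ $15 at q = 6, and P = $11 falls below it — price never covers variable cost, so the firm shuts down and loses only its fixed cost.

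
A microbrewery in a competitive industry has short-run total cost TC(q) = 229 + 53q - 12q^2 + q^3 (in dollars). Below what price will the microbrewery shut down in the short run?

Short-run supply begins at min AVC. From VC = 53q - 12q^2 + q^3, AVC = 53 - 12q + q^2.
At the minimum of AVC, MC = AVC. MC = 53 - 24q + 3q^2; setting MC = AVC gives 2q^2 - 12q = 0, so q = 6. min AVC = 17.
The firm shuts down for any P below $17.

$17 per unit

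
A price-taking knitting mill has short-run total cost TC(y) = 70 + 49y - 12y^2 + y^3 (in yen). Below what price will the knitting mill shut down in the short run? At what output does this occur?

¥13 per unit, at y = 6

The shutdown price is the minimum of AVC. VC = 49y - 12y^2 + y^3, so AVC = 49 - 12y + y^2.
dAVC/dy = -12 + 2y = 0 gives y = 6. min AVC = 49 - 12·6 + 6^2 = 13.
So the shutdown price is ¥13.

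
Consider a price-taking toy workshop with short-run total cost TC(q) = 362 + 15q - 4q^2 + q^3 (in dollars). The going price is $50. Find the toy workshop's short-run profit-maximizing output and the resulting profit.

Profit = -$212 at q = 5

AVC = 15 - 4q + q^2 has its minimum $11 at q = 2; price $50 clears that bar, so the firm operates.
With MC = 15 - 8q + 3q^2, P = MC on the upward-sloping part at q* = 5.
TR = 50·5 = 250. TC = 362 + 100 = 462. Profit = 250 − 462 = -$212.
By producing, the firm covers all variable cost plus $150 of fixed cost; shutting down would lose the full $362.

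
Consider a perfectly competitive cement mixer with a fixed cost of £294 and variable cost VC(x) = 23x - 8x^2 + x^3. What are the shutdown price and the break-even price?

Shutdown price = min AVC. AVC = 23 - 8x + x^2, with vertex at x = 4 and minimum £7.
ATC = 294/x + 23 - 8x + x^2. Setting dATC/dx = −294/x^2 − 8 + 2x = 0 gives x = 7 (since 2·7^3 − 8·7^2 = 294).
min ATC = 294/7 + 23 − 8·7 + 7^2 = £58. That is the break-even price.
For £7 ≤ P < £58 the firm produces at a loss; below £7 it shuts down.

Shutdown price = £7; break-even price = £58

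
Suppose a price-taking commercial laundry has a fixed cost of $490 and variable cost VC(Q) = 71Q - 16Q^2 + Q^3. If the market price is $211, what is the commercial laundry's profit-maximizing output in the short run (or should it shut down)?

Produce at Q = 14

Strip out fixed cost: VC = 71Q - 16Q^2 + Q^3. Then AVC = 71 - 16Q + Q^2 and MC = 71 - 32Q + 3Q^2.
AVC hits its minimum where MC = AVC, at Q = 8, giving min AVC = 71 - 16·8 + 8^2 = $7.
Since P = $211 ≥ min AVC = $7, price covers variable cost and the firm should produce.
Solving P = MC: -140 - 32Q + 3Q^2 = 0 ⇒ Q = -10/3 or 14. On the upward-sloping branch, Q* = 14.
Check: AVC at Q = 14 is $43 ≤ P, so revenue covers variable cost.
Profit = P·Q − TC = 211·14 − 1092 = $1862.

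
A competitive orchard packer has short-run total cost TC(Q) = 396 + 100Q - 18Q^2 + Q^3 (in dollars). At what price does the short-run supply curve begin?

The firm shuts down when price falls below the minimum of average variable cost. AVC = VC/Q = 100 - 18Q + Q^2.
At the minimum of AVC, MC = AVC. MC = 100 - 36Q + 3Q^2; setting MC = AVC gives 2Q^2 - 18Q = 0, so Q = 9. min AVC = 19.
The firm shuts down for any P below $19.

$19 per unit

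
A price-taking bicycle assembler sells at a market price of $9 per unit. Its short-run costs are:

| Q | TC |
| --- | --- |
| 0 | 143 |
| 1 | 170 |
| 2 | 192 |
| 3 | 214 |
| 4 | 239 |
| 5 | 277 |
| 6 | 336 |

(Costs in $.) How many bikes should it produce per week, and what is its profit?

Q = 0 (shut down); profit = -$143

Tabulate TR − TC: Q=0: -143; Q=1: -161; Q=2: -174; Q=3: -187; Q=4: -203; Q=5: -232; Q=6: -282.
Profit is highest at Q = 0. Equivalently, the lowest AVC in the table is 71/3 ≈ $23.67 at Q = 3, and P = $9 falls below it — price never covers variable cost, so the firm shuts down and loses only its fixed cost.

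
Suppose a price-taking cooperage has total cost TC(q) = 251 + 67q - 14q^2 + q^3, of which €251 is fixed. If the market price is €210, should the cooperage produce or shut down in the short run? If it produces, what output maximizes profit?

From TC, MC = TC'(q) = 67 - 28q + 3q^2 and AVC = VC/q = 67 - 14q + q^2.
The AVC parabola has its vertex at q = 14/2 = 7, where AVC = 67 - 14·7 + 7^2 = €18.
Since P = €210 ≥ min AVC = €18, price covers variable cost and the firm should produce.
Set P = MC: 210 = 67 - 28q + 3q^2 → -143 - 28q + 3q^2 = 0. The roots are q = -11/3 and q = 13; the profit-maximizing output is on the rising part of MC, so q* = 13.
Check: AVC at q = 13 is €54 ≤ P, so revenue covers variable cost.
Profit = P·q − TC = 210·13 − 953 = €1777.

Produce at q = 13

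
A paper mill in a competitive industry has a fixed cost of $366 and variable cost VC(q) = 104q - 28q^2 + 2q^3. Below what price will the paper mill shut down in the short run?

The shutdown price is the minimum of AVC. VC = 104q - 28q^2 + 2q^3, so AVC = 104 - 28q + 2q^2.
At the minimum of AVC, MC = AVC. MC = 104 - 56q + 6q^2; setting MC = AVC gives 4q^2 - 28q = 0, so q = 7. min AVC = 6.
So the shutdown price is $6.

$6 per unit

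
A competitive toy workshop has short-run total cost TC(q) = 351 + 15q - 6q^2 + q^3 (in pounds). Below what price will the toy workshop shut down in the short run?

£6 per unit

The shutdown price is the minimum of AVC. VC = 15q - 6q^2 + q^3, so AVC = 15 - 6q + q^2.
dAVC/dq = -6 + 2q = 0 gives q = 3. min AVC = 15 - 6·3 + 3^2 = 6.
The firm shuts down for any P below £6.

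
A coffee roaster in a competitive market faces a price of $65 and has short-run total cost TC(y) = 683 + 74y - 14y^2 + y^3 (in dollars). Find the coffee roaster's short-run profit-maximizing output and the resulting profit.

Profit = -$359 at y = 9

AVC = 74 - 14y + y^2 has its minimum $25 at y = 7; price $65 clears that bar, so the firm operates.
With MC = 74 - 28y + 3y^2, P = MC on the upward-sloping part at y* = 9.
TR = 65·9 = 585. TC = 683 + 261 = 944. Profit = 585 − 944 = -$359.
Shutting down would mean losing the fixed cost of $683, so operating at a loss of $359 is better by $324.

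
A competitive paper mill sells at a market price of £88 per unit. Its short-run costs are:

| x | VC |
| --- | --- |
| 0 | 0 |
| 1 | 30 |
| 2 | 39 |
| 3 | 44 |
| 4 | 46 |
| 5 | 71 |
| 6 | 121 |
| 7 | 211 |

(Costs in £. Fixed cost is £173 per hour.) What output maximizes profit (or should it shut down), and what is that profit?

Profit at each row (π = 88x − TC): x=0: -173; x=1: -115; x=2: -36; x=3: 47; x=4: 133; x=5: 196; x=6: 234; x=7: 232.
Profit is maximized at x = 6. AVC there is 121/6 = £20.17 ≤ P, so producing beats shutting down (which would give -£173).

x = 6; profit = £234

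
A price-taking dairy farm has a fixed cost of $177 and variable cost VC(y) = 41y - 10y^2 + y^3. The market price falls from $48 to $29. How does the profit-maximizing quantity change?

Output falls from 7 to 6

MC = 41 - 20y + 3y^2; the shutdown threshold is min AVC = $16 (at y = 5).
At P = $48 ≥ min AVC, set P = MC on the rising branch: y = 7.
At P = $29 ≥ min AVC, set P = MC: y = 6. The firm stays open but cuts output.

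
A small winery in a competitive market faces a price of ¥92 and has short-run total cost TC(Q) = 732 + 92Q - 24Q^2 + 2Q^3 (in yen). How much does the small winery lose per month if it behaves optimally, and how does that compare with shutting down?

AVC = 92 - 24Q + 2Q^2; min AVC = ¥20 at Q = 6. Since P = ¥92 ≥ min AVC, the firm produces.
MC = 92 - 48Q + 6Q^2. Setting P = MC and taking the root on the rising branch gives Q* = 8.
TR = 92·8 = 736. TC = 732 + 224 = 956. Profit = 736 − 956 = -¥220.
That loss of ¥220 beats the ¥732 the firm would lose by shutting down; producing recovers ¥512 of fixed cost.

Profit = -¥220 at Q = 8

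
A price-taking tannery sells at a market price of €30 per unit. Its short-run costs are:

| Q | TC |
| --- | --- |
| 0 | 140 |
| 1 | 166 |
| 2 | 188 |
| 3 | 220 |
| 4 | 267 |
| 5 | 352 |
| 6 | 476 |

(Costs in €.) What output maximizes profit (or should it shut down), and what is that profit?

Profit at each row (π = 30Q − TC): Q=0: -140; Q=1: -136; Q=2: -128; Q=3: -130; Q=4: -147; Q=5: -202; Q=6: -296.
Profit is maximized at Q = 2. AVC there is 48/2 = €24 ≤ P, so producing beats shutting down (which would give -€140).

Q = 2; profit = -€128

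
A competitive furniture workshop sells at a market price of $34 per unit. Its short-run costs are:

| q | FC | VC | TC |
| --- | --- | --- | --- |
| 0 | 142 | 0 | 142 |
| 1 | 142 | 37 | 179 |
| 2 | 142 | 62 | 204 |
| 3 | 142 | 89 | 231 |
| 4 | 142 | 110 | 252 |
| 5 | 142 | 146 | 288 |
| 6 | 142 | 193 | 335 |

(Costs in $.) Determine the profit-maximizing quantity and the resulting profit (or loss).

Profit at each row (π = 34q − TC): q=0: -142; q=1: -145; q=2: -136; q=3: -129; q=4: -116; q=5: -118; q=6: -131.
Profit is maximized at q = 4. AVC there is 110/4 = $27.50 ≤ P, so producing beats shutting down (which would give -$142).

q = 4; profit = -$116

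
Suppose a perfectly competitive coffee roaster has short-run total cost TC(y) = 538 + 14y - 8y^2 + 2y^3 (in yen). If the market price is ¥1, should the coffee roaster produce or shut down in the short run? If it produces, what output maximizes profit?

Shut down

Strip out fixed cost: VC = 14y - 8y^2 + 2y^3. Then AVC = 14 - 8y + 2y^2 and MC = 14 - 16y + 6y^2.
AVC hits its minimum where MC = AVC, at y = 2, giving min AVC = 14 - 8·2 + 2·2^2 = ¥6.
With P < min AVC (¥1 < ¥6), every unit sold adds to the loss.
The firm minimizes its loss by shutting down and losing only its fixed cost of ¥538.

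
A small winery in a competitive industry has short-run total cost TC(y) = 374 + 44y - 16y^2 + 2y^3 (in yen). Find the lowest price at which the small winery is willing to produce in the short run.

¥12 per unit

The firm shuts down when price falls below the minimum of average variable cost. AVC = VC/y = 44 - 16y + 2y^2.
dAVC/dy = -16 + 4y = 0 gives y = 4. min AVC = 44 - 16·4 + 2·4^2 = 12.
For P < ¥12 the firm produces nothing.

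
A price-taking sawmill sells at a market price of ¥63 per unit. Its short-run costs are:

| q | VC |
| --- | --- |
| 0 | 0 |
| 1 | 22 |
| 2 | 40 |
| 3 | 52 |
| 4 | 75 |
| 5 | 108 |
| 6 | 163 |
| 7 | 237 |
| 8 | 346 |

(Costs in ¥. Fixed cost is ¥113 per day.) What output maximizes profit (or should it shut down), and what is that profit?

q = 6; profit = ¥102

Tabulate TR − TC: q=0: -113; q=1: -72; q=2: -27; q=3: 24; q=4: 64; q=5: 94; q=6: 102; q=7: 91; q=8: 45.
Profit is maximized at q = 6. AVC there is 163/6 = ¥27.17 ≤ P, so producing beats shutting down (which would give -¥113).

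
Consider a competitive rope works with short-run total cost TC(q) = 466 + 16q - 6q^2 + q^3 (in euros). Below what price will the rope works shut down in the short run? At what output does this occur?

Short-run supply begins at min AVC. From VC = 16q - 6q^2 + q^3, AVC = 16 - 6q + q^2.
dAVC/dq = -6 + 2q = 0 gives q = 3. min AVC = 16 - 6·3 + 3^2 = 7.
The firm shuts down for any P below €7.

€7 per unit, at q = 3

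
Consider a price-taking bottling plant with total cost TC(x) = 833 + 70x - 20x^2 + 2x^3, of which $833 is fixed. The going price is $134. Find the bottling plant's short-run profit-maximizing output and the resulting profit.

AVC = 70 - 20x + 2x^2; min AVC = $20 at x = 5. Since P = $134 ≥ min AVC, the firm produces.
With MC = 70 - 40x + 6x^2, P = MC on the upward-sloping part at x* = 8.
TR = 134·8 = 1072. TC = 833 + 304 = 1137. Profit = 1072 − 1137 = -$65.
Shutting down would mean losing the fixed cost of $833, so operating at a loss of $65 is better by $768.

Profit = -$65 at x = 8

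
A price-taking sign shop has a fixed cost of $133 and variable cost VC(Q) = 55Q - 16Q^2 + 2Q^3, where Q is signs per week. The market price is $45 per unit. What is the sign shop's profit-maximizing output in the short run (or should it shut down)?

Produce at Q = 5

Strip out fixed cost: VC = 55Q - 16Q^2 + 2Q^3. Then AVC = 55 - 16Q + 2Q^2 and MC = 55 - 32Q + 6Q^2.
The AVC parabola has its vertex at Q = 16/4 = 4, where AVC = 55 - 16·4 + 2·4^2 = $23.
Because $45 ≥ $23, revenue can cover variable cost; the firm operates.
Set P = MC: 45 = 55 - 32Q + 6Q^2 → 10 - 32Q + 6Q^2 = 0. The roots are Q = 1/3 and Q = 5; the profit-maximizing output is on the rising part of MC, so Q* = 5.
Check: AVC at Q = 5 is $25 ≤ P, so revenue covers variable cost.
Profit = P·Q − TC = 45·5 − 258 = -$33, a loss, but smaller than the $133 fixed cost the firm would lose by shutting down.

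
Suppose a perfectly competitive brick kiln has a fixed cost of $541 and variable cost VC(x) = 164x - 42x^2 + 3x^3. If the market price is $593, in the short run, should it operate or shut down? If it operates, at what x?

Variable cost is VC = 164x - 42x^2 + 3x^3, so AVC = VC/x = 164 - 42x + 3x^2 and MC = dTC/dx = 164 - 84x + 9x^2.
The AVC parabola has its vertex at x = 42/6 = 7, where AVC = 164 - 42·7 + 3·7^2 = $17.
Since P = $593 ≥ min AVC = $17, price covers variable cost and the firm should produce.
P = MC gives -429 - 84x + 9x^2 = 0, with roots -11/3 and 13. Take the larger (rising MC): x* = 13.
Check: AVC at x = 13 is $125 ≤ P, so revenue covers variable cost.
Profit = P·x − TC = 593·13 − 2166 = $5543.

Produce at x = 13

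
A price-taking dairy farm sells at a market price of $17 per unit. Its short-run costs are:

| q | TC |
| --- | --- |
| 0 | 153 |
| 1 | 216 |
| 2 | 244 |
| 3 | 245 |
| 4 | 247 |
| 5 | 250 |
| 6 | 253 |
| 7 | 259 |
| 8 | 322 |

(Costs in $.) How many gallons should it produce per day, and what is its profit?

Compute π = P·q − TC at each output: q=0: -153; q=1: -199; q=2: -210; q=3: -194; q=4: -179; q=5: -165; q=6: -151; q=7: -140; q=8: -186.
Profit is maximized at q = 7. AVC there is 106/7 = $15.14 ≤ P, so producing beats shutting down (which would give -$153).

q = 7; profit = -$140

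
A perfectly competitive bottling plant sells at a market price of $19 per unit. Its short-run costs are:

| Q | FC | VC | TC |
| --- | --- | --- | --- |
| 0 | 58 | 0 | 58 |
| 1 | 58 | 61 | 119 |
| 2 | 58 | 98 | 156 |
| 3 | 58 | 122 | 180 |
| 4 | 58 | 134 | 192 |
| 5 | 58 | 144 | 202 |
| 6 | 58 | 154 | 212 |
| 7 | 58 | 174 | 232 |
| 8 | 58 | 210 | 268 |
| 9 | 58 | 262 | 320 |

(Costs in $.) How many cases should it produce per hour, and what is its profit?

Q = 0 (shut down); profit = -$58

Profit at each row (π = 19Q − TC): Q=0: -58; Q=1: -100; Q=2: -118; Q=3: -123; Q=4: -116; Q=5: -107; Q=6: -98; Q=7: -99; Q=8: -116; Q=9: -149.
Profit is highest at Q = 0. Equivalently, the lowest AVC in the table is 174/7 ≈ $24.86 at Q = 7, and P = $19 falls below it — price never covers variable cost, so the firm shuts down and loses only its fixed cost.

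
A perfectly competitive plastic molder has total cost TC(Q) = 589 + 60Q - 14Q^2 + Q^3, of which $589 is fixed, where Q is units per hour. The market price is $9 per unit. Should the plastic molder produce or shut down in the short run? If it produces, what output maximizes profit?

From TC, MC = TC'(Q) = 60 - 28Q + 3Q^2 and AVC = VC/Q = 60 - 14Q + Q^2.
AVC is minimized where dAVC/dQ = -14 + 2Q = 0, at Q = 7; min AVC = 60 - 14·7 + 7^2 = $11.
Since P = $9 < min AVC = $11, price fails to cover variable cost at any output.
The firm minimizes its loss by shutting down and losing only its fixed cost of $589.

Shut down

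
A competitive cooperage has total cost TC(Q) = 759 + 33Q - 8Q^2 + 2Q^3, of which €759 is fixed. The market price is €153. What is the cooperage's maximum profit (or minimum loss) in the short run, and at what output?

Profit = -€183 at Q = 6

AVC = 33 - 8Q + 2Q^2 has its minimum €25 at Q = 2; price €153 clears that bar, so the firm operates.
MC = 33 - 16Q + 6Q^2. Setting P = MC and taking the root on the rising branch gives Q* = 6.
TR = 153·6 = 918. TC = 759 + 342 = 1101. Profit = 918 − 1101 = -€183.
By producing, the firm covers all variable cost plus €576 of fixed cost; shutting down would lose the full €759.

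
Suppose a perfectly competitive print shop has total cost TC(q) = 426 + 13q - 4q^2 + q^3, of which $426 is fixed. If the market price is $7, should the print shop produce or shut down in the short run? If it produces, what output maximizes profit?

Shut down

Strip out fixed cost: VC = 13q - 4q^2 + q^3. Then AVC = 13 - 4q + q^2 and MC = 13 - 8q + 3q^2.
AVC hits its minimum where MC = AVC, at q = 2, giving min AVC = 13 - 4·2 + 2^2 = $9.
With P < min AVC ($7 < $9), every unit sold adds to the loss.
Best response: produce nothing and absorb the $426 fixed cost.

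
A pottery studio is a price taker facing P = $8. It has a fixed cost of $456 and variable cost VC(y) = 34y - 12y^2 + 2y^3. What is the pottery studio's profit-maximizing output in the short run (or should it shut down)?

Shut down

Strip out fixed cost: VC = 34y - 12y^2 + 2y^3. Then AVC = 34 - 12y + 2y^2 and MC = 34 - 24y + 6y^2.
AVC hits its minimum where MC = AVC, at y = 3, giving min AVC = 34 - 12·3 + 2·3^2 = $16.
With P < min AVC ($8 < $16), every unit sold adds to the loss.
Best response: produce nothing and absorb the $456 fixed cost.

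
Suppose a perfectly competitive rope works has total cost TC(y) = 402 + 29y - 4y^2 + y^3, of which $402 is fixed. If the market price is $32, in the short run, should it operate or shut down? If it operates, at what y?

From TC, MC = TC'(y) = 29 - 8y + 3y^2 and AVC = VC/y = 29 - 4y + y^2.
The AVC parabola has its vertex at y = 4/2 = 2, where AVC = 29 - 4·2 + 2^2 = $25.
Because $32 ≥ $25, revenue can cover variable cost; the firm operates.
Solving P = MC: -3 - 8y + 3y^2 = 0 ⇒ y = -1/3 or 3. On the upward-sloping branch, y* = 3.
Check: AVC at y = 3 is $26 ≤ P, so revenue covers variable cost.
Profit = P·y − TC = 32·3 − 480 = -$384, a loss, but smaller than the $402 fixed cost the firm would lose by shutting down.

Produce at y = 3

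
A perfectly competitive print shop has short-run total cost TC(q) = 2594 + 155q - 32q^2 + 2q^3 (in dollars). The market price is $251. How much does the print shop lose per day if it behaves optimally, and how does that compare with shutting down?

Profit = -$290 at q = 12

AVC = 155 - 32q + 2q^2; min AVC = $27 at q = 8. Since P = $251 ≥ min AVC, the firm produces.
With MC = 155 - 64q + 6q^2, P = MC on the upward-sloping part at q* = 12.
TR = 251·12 = 3012. TC = 2594 + 708 = 3302. Profit = 3012 − 3302 = -$290.
By producing, the firm covers all variable cost plus $2304 of fixed cost; shutting down would lose the full $2594.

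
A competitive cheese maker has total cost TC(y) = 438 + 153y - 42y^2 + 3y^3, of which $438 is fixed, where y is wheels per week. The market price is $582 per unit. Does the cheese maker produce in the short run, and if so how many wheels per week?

Strip out fixed cost: VC = 153y - 42y^2 + 3y^3. Then AVC = 153 - 42y + 3y^2 and MC = 153 - 84y + 9y^2.
The AVC parabola has its vertex at y = 42/6 = 7, where AVC = 153 - 42·7 + 3·7^2 = $6.
Because $582 ≥ $6, revenue can cover variable cost; the firm operates.
P = MC gives -429 - 84y + 9y^2 = 0, with roots -11/3 and 13. Take the larger (rising MC): y* = 13.
Check: AVC at y = 13 is $114 ≤ P, so revenue covers variable cost.
Profit = P·y − TC = 582·13 − 1920 = $5646.

Produce at y = 13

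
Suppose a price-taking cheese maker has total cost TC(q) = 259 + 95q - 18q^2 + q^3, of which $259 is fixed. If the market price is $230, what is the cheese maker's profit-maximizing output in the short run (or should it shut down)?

From TC, MC = TC'(q) = 95 - 36q + 3q^2 and AVC = VC/q = 95 - 18q + q^2.
AVC hits its minimum where MC = AVC, at q = 9, giving min AVC = 95 - 18·9 + 9^2 = $14.
P = $230 exceeds min AVC = $14, so the firm stays open.
Solving P = MC: -135 - 36q + 3q^2 = 0 ⇒ q = -3 or 15. On the upward-sloping branch, q* = 15.
Check: AVC at q = 15 is $50 ≤ P, so revenue covers variable cost.
Profit = P·q − TC = 230·15 − 1009 = $2441.

Produce at q = 15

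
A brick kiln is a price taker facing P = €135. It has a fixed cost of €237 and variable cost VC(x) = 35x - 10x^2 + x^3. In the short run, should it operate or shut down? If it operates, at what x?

Produce at x = 10

Strip out fixed cost: VC = 35x - 10x^2 + x^3. Then AVC = 35 - 10x + x^2 and MC = 35 - 20x + 3x^2.
AVC hits its minimum where MC = AVC, at x = 5, giving min AVC = 35 - 10·5 + 5^2 = €10.
P = €135 exceeds min AVC = €10, so the firm stays open.
Set P = MC: 135 = 35 - 20x + 3x^2 → -100 - 20x + 3x^2 = 0. The roots are x = -10/3 and x = 10; the profit-maximizing output is on the rising part of MC, so x* = 10.
Check: AVC at x = 10 is €35 ≤ P, so revenue covers variable cost.
Profit = P·x − TC = 135·10 − 587 = €763.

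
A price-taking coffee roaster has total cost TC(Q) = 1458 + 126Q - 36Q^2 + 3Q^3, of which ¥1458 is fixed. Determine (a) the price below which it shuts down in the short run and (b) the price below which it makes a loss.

Shutdown price = ¥18; break-even price = ¥207

Shutdown price = min AVC. AVC = 126 - 36Q + 3Q^2, with vertex at Q = 6 and minimum ¥18.
ATC = 1458/Q + 126 - 36Q + 3Q^2. Setting dATC/dQ = −1458/Q^2 − 36 + 6Q = 0 gives Q = 9 (since 6·9^3 − 36·9^2 = 1458).
min ATC = 1458/9 + 126 − 36·9 + 3·9^2 = ¥207. That is the break-even price.
For ¥18 ≤ P < ¥207 the firm produces at a loss; below ¥18 it shuts down.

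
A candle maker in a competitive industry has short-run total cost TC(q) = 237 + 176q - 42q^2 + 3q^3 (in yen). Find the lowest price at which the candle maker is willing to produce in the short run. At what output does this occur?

¥29 per unit, at q = 7

The shutdown price is the minimum of AVC. VC = 176q - 42q^2 + 3q^3, so AVC = 176 - 42q + 3q^2.
At the minimum of AVC, MC = AVC. MC = 176 - 84q + 9q^2; setting MC = AVC gives 6q^2 - 42q = 0, so q = 7. min AVC = 29.
So the shutdown price is ¥29.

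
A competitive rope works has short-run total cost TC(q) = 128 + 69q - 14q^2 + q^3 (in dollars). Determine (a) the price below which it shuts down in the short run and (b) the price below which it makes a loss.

Shutdown price = $20; break-even price = $37

Shutdown price = min AVC. AVC = 69 - 14q + q^2, with vertex at q = 7 and minimum $20.
ATC = 128/q + 69 - 14q + q^2. Setting dATC/dq = −128/q^2 − 14 + 2q = 0 gives q = 8 (since 2·8^3 − 14·8^2 = 128).
min ATC = 128/8 + 69 − 14·8 + 8^2 = $37. That is the break-even price.
For $20 ≤ P < $37 the firm produces at a loss; below $20 it shuts down.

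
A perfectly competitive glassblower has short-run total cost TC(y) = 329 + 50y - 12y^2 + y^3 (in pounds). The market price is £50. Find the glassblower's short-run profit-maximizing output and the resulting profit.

AVC = 50 - 12y + y^2; min AVC = £14 at y = 6. Since P = £50 ≥ min AVC, the firm produces.
With MC = 50 - 24y + 3y^2, P = MC on the upward-sloping part at y* = 8.
TR = 50·8 = 400. TC = 329 + 144 = 473. Profit = 400 − 473 = -£73.
By producing, the firm covers all variable cost plus £256 of fixed cost; shutting down would lose the full £329.

Profit = -£73 at y = 8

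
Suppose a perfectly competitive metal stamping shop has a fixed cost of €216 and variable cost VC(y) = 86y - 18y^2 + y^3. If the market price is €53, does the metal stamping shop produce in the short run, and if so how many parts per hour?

From TC, MC = TC'(y) = 86 - 36y + 3y^2 and AVC = VC/y = 86 - 18y + y^2.
AVC is minimized where dAVC/dy = -18 + 2y = 0, at y = 9; min AVC = 86 - 18·9 + 9^2 = €5.
Because €53 ≥ €5, revenue can cover variable cost; the firm operates.
Set P = MC: 53 = 86 - 36y + 3y^2 → 33 - 36y + 3y^2 = 0. The roots are y = 1 and y = 11; the profit-maximizing output is on the rising part of MC, so y* = 11.
Check: AVC at y = 11 is €9 ≤ P, so revenue covers variable cost.
Profit = P·y − TC = 53·11 − 315 = €268.

Produce at y = 11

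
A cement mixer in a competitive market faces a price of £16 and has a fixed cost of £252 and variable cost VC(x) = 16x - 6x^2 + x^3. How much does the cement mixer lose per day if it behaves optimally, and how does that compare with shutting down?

Profit = -£220 at x = 4

AVC = 16 - 6x + x^2; min AVC = £7 at x = 3. Since P = £16 ≥ min AVC, the firm produces.
MC = 16 - 12x + 3x^2. Setting P = MC and taking the root on the rising branch gives x* = 4.
TR = 16·4 = 64. TC = 252 + 32 = 284. Profit = 64 − 284 = -£220.
Shutting down would mean losing the fixed cost of £252, so operating at a loss of £220 is better by £32.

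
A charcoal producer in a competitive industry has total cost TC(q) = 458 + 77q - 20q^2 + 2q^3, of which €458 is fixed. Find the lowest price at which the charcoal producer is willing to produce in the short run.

€27 per unit

The shutdown price is the minimum of AVC. VC = 77q - 20q^2 + 2q^3, so AVC = 77 - 20q + 2q^2.
dAVC/dq = -20 + 4q = 0 gives q = 5. min AVC = 77 - 20·5 + 2·5^2 = 27.
For P < €27 the firm produces nothing.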